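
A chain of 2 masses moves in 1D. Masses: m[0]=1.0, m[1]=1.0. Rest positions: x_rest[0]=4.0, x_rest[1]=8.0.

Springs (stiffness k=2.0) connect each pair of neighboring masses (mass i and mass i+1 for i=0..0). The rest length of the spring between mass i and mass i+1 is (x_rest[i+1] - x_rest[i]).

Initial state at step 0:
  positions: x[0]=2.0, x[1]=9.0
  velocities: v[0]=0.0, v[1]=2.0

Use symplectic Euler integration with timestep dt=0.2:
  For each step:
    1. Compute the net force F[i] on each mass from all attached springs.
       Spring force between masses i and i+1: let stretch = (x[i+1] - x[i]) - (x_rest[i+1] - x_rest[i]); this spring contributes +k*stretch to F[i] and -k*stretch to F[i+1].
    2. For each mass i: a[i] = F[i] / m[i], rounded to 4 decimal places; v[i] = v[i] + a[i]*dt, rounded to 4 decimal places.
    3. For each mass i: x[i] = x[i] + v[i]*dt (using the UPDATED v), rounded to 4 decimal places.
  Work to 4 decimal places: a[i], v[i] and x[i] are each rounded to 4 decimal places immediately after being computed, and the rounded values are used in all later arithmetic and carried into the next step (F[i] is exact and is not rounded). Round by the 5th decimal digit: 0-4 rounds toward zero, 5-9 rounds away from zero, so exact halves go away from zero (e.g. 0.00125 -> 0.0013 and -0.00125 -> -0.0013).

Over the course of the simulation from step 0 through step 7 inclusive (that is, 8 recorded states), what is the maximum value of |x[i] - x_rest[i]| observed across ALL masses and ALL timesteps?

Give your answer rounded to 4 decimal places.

Step 0: x=[2.0000 9.0000] v=[0.0000 2.0000]
Step 1: x=[2.2400 9.1600] v=[1.2000 0.8000]
Step 2: x=[2.7136 9.0864] v=[2.3680 -0.3680]
Step 3: x=[3.3770 8.8230] v=[3.3171 -1.3171]
Step 4: x=[4.1561 8.4439] v=[3.8955 -1.8955]
Step 5: x=[4.9582 8.0418] v=[4.0106 -2.0106]
Step 6: x=[5.6870 7.7130] v=[3.6440 -1.6440]
Step 7: x=[6.2579 7.5421] v=[2.8544 -0.8544]
Max displacement = 2.2579

Answer: 2.2579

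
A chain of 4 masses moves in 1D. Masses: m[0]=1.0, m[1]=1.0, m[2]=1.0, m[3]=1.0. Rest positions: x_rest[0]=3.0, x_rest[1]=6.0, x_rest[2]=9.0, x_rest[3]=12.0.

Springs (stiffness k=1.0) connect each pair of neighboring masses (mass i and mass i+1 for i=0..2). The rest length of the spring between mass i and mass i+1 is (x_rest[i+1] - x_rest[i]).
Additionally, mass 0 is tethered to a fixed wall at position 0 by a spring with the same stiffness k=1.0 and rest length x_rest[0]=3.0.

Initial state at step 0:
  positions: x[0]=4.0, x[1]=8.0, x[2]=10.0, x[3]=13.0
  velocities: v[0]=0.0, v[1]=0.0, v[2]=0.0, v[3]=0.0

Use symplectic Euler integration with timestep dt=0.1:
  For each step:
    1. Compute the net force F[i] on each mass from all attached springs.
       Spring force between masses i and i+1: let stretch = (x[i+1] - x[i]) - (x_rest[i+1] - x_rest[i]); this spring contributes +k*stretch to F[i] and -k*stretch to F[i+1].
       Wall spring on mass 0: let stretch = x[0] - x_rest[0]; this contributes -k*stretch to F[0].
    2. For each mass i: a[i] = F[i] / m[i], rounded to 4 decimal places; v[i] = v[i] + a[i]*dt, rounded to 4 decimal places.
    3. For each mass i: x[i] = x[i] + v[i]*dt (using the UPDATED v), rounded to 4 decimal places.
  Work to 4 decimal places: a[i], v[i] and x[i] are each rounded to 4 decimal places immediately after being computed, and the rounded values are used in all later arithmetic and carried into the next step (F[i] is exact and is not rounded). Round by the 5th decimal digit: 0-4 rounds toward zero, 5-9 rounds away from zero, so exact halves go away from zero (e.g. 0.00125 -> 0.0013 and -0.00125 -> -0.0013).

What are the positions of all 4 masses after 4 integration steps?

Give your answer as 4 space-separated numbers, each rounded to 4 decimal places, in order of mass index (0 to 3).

Step 0: x=[4.0000 8.0000 10.0000 13.0000] v=[0.0000 0.0000 0.0000 0.0000]
Step 1: x=[4.0000 7.9800 10.0100 13.0000] v=[0.0000 -0.2000 0.1000 0.0000]
Step 2: x=[3.9998 7.9405 10.0296 13.0001] v=[-0.0020 -0.3950 0.1960 0.0010]
Step 3: x=[3.9990 7.8825 10.0580 13.0005] v=[-0.0079 -0.5802 0.2841 0.0040]
Step 4: x=[3.9971 7.8074 10.0941 13.0015] v=[-0.0195 -0.7510 0.3608 0.0098]

Answer: 3.9971 7.8074 10.0941 13.0015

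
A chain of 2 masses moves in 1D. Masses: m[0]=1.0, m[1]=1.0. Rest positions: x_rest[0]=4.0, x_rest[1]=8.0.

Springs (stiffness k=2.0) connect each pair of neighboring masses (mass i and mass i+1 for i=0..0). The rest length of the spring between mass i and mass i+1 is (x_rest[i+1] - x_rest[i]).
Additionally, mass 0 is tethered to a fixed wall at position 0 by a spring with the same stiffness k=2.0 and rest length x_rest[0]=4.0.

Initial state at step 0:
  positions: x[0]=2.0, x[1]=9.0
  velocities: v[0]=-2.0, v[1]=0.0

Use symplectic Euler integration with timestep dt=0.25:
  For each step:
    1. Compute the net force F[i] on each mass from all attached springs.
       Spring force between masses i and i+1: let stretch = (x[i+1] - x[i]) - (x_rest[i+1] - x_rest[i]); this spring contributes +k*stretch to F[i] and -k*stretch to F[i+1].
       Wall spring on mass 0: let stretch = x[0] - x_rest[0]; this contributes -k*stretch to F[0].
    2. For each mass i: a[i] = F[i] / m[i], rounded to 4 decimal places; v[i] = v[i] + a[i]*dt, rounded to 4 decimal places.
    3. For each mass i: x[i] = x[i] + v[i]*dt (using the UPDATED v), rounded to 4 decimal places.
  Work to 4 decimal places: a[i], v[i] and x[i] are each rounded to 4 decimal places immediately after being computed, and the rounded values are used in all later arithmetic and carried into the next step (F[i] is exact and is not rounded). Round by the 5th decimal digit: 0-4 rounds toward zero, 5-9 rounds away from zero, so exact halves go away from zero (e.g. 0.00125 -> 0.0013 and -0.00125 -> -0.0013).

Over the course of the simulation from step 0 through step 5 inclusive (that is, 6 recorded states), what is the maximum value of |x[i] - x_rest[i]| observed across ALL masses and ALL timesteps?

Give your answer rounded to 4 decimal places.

Step 0: x=[2.0000 9.0000] v=[-2.0000 0.0000]
Step 1: x=[2.1250 8.6250] v=[0.5000 -1.5000]
Step 2: x=[2.7969 7.9375] v=[2.6875 -2.7500]
Step 3: x=[3.7618 7.1074] v=[3.8594 -3.3203]
Step 4: x=[4.6746 6.3591] v=[3.6513 -2.9931]
Step 5: x=[5.2137 5.9003] v=[2.1563 -1.8354]
Max displacement = 2.0997

Answer: 2.0997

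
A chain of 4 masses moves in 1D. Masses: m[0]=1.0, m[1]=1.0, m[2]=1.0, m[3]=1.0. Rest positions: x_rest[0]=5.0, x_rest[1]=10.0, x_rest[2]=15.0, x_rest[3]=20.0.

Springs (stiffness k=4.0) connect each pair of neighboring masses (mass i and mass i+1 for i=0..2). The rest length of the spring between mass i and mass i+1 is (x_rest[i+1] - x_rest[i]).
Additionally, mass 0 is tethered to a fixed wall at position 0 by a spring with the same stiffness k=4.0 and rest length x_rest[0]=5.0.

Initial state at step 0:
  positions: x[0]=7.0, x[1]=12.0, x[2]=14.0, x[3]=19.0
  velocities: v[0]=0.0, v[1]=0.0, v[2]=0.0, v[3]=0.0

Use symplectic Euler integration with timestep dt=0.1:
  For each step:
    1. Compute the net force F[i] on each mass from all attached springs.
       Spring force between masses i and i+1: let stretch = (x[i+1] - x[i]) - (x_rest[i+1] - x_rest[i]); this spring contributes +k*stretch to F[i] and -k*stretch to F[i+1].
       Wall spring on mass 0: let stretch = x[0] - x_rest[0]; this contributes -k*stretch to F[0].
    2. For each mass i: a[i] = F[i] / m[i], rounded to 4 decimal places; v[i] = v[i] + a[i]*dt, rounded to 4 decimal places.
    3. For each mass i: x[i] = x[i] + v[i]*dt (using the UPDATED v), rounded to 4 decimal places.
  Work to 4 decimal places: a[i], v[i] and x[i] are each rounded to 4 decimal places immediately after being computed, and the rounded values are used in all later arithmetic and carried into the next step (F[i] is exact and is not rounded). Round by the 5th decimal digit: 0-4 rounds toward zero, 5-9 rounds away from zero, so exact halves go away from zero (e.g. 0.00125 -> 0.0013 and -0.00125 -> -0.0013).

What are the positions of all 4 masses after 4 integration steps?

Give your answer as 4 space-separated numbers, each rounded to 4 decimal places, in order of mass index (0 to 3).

Answer: 6.2261 10.9584 14.9963 19.0667

Derivation:
Step 0: x=[7.0000 12.0000 14.0000 19.0000] v=[0.0000 0.0000 0.0000 0.0000]
Step 1: x=[6.9200 11.8800 14.1200 19.0000] v=[-0.8000 -1.2000 1.2000 0.0000]
Step 2: x=[6.7616 11.6512 14.3456 19.0048] v=[-1.5840 -2.2880 2.2560 0.0480]
Step 3: x=[6.5283 11.3346 14.6498 19.0232] v=[-2.3328 -3.1661 3.0419 0.1843]
Step 4: x=[6.2261 10.9584 14.9963 19.0667] v=[-3.0216 -3.7625 3.4652 0.4349]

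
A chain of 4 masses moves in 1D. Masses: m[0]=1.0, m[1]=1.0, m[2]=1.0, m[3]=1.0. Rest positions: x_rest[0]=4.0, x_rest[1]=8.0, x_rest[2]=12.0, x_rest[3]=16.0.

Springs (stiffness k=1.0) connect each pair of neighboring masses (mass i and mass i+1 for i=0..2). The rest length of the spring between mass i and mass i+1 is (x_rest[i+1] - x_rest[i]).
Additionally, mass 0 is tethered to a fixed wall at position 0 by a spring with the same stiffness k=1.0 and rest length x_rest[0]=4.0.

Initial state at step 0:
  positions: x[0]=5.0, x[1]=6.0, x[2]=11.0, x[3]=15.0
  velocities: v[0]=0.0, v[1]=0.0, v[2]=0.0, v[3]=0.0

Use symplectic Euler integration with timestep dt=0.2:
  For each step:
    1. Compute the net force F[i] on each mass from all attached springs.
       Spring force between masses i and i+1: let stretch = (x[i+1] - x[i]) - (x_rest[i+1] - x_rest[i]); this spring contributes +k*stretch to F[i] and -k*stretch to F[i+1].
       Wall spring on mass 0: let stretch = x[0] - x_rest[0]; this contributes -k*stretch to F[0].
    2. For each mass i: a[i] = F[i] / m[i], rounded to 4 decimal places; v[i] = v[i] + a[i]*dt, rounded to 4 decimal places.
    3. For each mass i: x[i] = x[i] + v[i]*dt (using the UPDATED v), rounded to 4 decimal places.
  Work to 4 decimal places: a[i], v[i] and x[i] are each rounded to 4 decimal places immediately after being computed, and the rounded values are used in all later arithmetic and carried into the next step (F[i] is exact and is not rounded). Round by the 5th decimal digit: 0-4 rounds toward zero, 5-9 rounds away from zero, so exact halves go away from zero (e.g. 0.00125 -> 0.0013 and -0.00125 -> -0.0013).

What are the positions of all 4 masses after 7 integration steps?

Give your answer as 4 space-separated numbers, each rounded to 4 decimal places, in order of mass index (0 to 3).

Step 0: x=[5.0000 6.0000 11.0000 15.0000] v=[0.0000 0.0000 0.0000 0.0000]
Step 1: x=[4.8400 6.1600 10.9600 15.0000] v=[-0.8000 0.8000 -0.2000 0.0000]
Step 2: x=[4.5392 6.4592 10.8896 14.9984] v=[-1.5040 1.4960 -0.3520 -0.0080]
Step 3: x=[4.1336 6.8588 10.8063 14.9924] v=[-2.0278 1.9981 -0.4163 -0.0298]
Step 4: x=[3.6717 7.3073 10.7326 14.9790] v=[-2.3095 2.2426 -0.3686 -0.0670]
Step 5: x=[3.2084 7.7474 10.6917 14.9557] v=[-2.3167 2.2005 -0.2044 -0.1163]
Step 6: x=[2.7983 8.1237 10.7036 14.9219] v=[-2.0506 1.8816 0.0595 -0.1691]
Step 7: x=[2.4893 8.3902 10.7810 14.8793] v=[-1.5452 1.3325 0.3872 -0.2128]

Answer: 2.4893 8.3902 10.7810 14.8793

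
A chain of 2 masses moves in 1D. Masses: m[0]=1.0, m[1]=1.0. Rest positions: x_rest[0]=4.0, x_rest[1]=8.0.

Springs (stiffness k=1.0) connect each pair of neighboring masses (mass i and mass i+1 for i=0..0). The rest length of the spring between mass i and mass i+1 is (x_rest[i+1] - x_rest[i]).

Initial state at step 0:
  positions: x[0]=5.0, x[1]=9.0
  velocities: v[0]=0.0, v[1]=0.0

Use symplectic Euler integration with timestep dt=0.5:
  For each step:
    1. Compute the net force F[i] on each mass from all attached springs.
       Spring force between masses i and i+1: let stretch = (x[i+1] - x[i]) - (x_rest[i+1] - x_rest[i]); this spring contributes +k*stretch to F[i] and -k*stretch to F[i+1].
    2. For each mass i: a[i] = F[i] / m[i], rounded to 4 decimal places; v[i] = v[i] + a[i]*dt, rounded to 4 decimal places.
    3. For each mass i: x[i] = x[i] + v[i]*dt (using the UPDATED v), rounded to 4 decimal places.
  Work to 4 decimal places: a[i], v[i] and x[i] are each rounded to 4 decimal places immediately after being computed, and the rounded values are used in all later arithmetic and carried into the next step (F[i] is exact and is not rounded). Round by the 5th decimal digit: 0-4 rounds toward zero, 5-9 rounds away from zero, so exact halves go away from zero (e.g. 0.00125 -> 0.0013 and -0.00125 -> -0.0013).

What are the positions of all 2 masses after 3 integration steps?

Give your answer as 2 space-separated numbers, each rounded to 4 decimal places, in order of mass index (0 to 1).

Answer: 5.0000 9.0000

Derivation:
Step 0: x=[5.0000 9.0000] v=[0.0000 0.0000]
Step 1: x=[5.0000 9.0000] v=[0.0000 0.0000]
Step 2: x=[5.0000 9.0000] v=[0.0000 0.0000]
Step 3: x=[5.0000 9.0000] v=[0.0000 0.0000]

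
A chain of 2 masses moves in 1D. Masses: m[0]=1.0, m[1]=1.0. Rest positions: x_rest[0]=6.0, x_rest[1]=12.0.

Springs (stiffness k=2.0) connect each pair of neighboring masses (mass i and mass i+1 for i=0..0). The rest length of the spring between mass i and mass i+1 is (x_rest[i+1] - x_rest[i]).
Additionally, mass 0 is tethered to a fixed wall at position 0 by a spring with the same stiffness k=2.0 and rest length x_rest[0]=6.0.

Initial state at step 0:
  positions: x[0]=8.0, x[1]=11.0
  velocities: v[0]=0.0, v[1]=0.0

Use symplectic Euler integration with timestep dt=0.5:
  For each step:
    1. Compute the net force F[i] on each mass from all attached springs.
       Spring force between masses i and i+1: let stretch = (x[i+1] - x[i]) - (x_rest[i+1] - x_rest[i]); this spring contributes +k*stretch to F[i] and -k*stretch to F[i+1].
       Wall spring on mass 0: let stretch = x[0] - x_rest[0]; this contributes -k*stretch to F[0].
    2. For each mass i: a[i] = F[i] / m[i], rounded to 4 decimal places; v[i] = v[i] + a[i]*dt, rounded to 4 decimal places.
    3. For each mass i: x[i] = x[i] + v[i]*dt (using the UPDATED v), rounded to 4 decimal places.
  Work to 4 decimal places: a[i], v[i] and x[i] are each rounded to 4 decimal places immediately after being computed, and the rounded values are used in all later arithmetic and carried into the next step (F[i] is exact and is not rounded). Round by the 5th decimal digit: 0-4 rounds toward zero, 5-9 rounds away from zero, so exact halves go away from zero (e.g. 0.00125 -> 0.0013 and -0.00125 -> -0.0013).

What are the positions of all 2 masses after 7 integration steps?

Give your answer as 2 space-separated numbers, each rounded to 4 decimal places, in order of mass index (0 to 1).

Step 0: x=[8.0000 11.0000] v=[0.0000 0.0000]
Step 1: x=[5.5000 12.5000] v=[-5.0000 3.0000]
Step 2: x=[3.7500 13.5000] v=[-3.5000 2.0000]
Step 3: x=[5.0000 12.6250] v=[2.5000 -1.7500]
Step 4: x=[7.5625 10.9375] v=[5.1250 -3.3750]
Step 5: x=[8.0313 10.5625] v=[0.9375 -0.7500]
Step 6: x=[5.7500 11.9219] v=[-4.5626 2.7188]
Step 7: x=[3.6797 13.1954] v=[-4.1407 2.5469]

Answer: 3.6797 13.1954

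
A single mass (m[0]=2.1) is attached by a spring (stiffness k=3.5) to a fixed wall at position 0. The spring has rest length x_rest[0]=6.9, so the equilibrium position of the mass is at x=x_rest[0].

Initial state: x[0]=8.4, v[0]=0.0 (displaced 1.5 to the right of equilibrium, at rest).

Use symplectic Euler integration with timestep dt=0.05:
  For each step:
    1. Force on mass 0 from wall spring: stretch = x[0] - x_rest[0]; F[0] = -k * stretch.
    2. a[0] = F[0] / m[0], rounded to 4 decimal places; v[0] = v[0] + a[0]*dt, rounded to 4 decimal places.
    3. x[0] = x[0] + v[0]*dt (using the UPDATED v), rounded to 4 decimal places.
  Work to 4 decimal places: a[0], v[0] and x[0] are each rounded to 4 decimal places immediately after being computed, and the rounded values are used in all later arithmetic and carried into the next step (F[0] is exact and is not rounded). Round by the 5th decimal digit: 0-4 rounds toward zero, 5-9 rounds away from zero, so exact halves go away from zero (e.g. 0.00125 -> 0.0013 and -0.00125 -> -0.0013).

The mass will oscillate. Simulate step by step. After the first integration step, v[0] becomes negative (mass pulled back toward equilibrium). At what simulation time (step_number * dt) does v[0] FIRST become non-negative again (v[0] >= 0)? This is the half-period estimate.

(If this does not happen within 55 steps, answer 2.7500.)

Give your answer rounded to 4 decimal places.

Step 0: x=[8.4000] v=[0.0000]
Step 1: x=[8.3938] v=[-0.1250]
Step 2: x=[8.3813] v=[-0.2495]
Step 3: x=[8.3627] v=[-0.3729]
Step 4: x=[8.3380] v=[-0.4948]
Step 5: x=[8.3073] v=[-0.6146]
Step 6: x=[8.2707] v=[-0.7319]
Step 7: x=[8.2284] v=[-0.8461]
Step 8: x=[8.1806] v=[-0.9568]
Step 9: x=[8.1274] v=[-1.0635]
Step 10: x=[8.0691] v=[-1.1658]
Step 11: x=[8.0059] v=[-1.2632]
Step 12: x=[7.9381] v=[-1.3554]
Step 13: x=[7.8660] v=[-1.4419]
Step 14: x=[7.7899] v=[-1.5224]
Step 15: x=[7.7101] v=[-1.5966]
Step 16: x=[7.6269] v=[-1.6641]
Step 17: x=[7.5407] v=[-1.7247]
Step 18: x=[7.4518] v=[-1.7781]
Step 19: x=[7.3606] v=[-1.8241]
Step 20: x=[7.2675] v=[-1.8625]
Step 21: x=[7.1728] v=[-1.8931]
Step 22: x=[7.0770] v=[-1.9158]
Step 23: x=[6.9805] v=[-1.9306]
Step 24: x=[6.8836] v=[-1.9373]
Step 25: x=[6.7868] v=[-1.9359]
Step 26: x=[6.6905] v=[-1.9265]
Step 27: x=[6.5951] v=[-1.9090]
Step 28: x=[6.5009] v=[-1.8836]
Step 29: x=[6.4084] v=[-1.8503]
Step 30: x=[6.3179] v=[-1.8093]
Step 31: x=[6.2299] v=[-1.7608]
Step 32: x=[6.1447] v=[-1.7050]
Step 33: x=[6.0626] v=[-1.6421]
Step 34: x=[5.9840] v=[-1.5723]
Step 35: x=[5.9092] v=[-1.4960]
Step 36: x=[5.8385] v=[-1.4134]
Step 37: x=[5.7723] v=[-1.3249]
Step 38: x=[5.7108] v=[-1.2309]
Step 39: x=[5.6542] v=[-1.1318]
Step 40: x=[5.6028] v=[-1.0280]
Step 41: x=[5.5568] v=[-0.9199]
Step 42: x=[5.5164] v=[-0.8080]
Step 43: x=[5.4818] v=[-0.6927]
Step 44: x=[5.4531] v=[-0.5745]
Step 45: x=[5.4304] v=[-0.4539]
Step 46: x=[5.4138] v=[-0.3314]
Step 47: x=[5.4034] v=[-0.2076]
Step 48: x=[5.3993] v=[-0.0829]
Step 49: x=[5.4014] v=[0.0422]
First v>=0 after going negative at step 49, time=2.4500

Answer: 2.4500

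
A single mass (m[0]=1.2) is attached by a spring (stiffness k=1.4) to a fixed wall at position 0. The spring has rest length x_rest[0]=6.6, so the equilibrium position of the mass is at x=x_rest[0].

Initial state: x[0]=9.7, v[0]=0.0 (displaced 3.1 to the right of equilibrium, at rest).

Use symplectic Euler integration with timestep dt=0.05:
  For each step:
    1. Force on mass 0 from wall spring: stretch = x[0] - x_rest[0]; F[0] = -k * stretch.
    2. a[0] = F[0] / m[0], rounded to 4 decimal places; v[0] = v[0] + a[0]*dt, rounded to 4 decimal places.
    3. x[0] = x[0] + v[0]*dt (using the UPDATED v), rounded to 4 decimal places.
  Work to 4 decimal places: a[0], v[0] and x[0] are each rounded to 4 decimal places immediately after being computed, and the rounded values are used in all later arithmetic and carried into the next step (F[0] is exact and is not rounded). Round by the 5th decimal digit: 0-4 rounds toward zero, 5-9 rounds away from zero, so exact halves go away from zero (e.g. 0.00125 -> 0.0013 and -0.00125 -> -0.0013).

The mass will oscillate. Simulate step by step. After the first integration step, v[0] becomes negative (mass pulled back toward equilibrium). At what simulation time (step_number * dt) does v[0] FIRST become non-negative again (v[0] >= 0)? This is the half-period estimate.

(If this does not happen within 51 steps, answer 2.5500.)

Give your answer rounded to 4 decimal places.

Step 0: x=[9.7000] v=[0.0000]
Step 1: x=[9.6910] v=[-0.1808]
Step 2: x=[9.6729] v=[-0.3611]
Step 3: x=[9.6459] v=[-0.5404]
Step 4: x=[9.6100] v=[-0.7181]
Step 5: x=[9.5653] v=[-0.8937]
Step 6: x=[9.5120] v=[-1.0667]
Step 7: x=[9.4502] v=[-1.2366]
Step 8: x=[9.3801] v=[-1.4029]
Step 9: x=[9.3018] v=[-1.5651]
Step 10: x=[9.2157] v=[-1.7227]
Step 11: x=[9.1219] v=[-1.8753]
Step 12: x=[9.0208] v=[-2.0224]
Step 13: x=[8.9126] v=[-2.1636]
Step 14: x=[8.7977] v=[-2.2985]
Step 15: x=[8.6764] v=[-2.4267]
Step 16: x=[8.5490] v=[-2.5478]
Step 17: x=[8.4159] v=[-2.6615]
Step 18: x=[8.2775] v=[-2.7674]
Step 19: x=[8.1342] v=[-2.8653]
Step 20: x=[7.9865] v=[-2.9548]
Step 21: x=[7.8347] v=[-3.0357]
Step 22: x=[7.6793] v=[-3.1077]
Step 23: x=[7.5208] v=[-3.1707]
Step 24: x=[7.3596] v=[-3.2244]
Step 25: x=[7.1962] v=[-3.2687]
Step 26: x=[7.0310] v=[-3.3035]
Step 27: x=[6.8646] v=[-3.3286]
Step 28: x=[6.6974] v=[-3.3440]
Step 29: x=[6.5299] v=[-3.3497]
Step 30: x=[6.3626] v=[-3.3456]
Step 31: x=[6.1960] v=[-3.3318]
Step 32: x=[6.0306] v=[-3.3082]
Step 33: x=[5.8669] v=[-3.2750]
Step 34: x=[5.7053] v=[-3.2322]
Step 35: x=[5.5463] v=[-3.1800]
Step 36: x=[5.3904] v=[-3.1185]
Step 37: x=[5.2380] v=[-3.0479]
Step 38: x=[5.0896] v=[-2.9685]
Step 39: x=[4.9456] v=[-2.8804]
Step 40: x=[4.8064] v=[-2.7839]
Step 41: x=[4.6724] v=[-2.6793]
Step 42: x=[4.5441] v=[-2.5669]
Step 43: x=[4.4218] v=[-2.4470]
Step 44: x=[4.3058] v=[-2.3199]
Step 45: x=[4.1965] v=[-2.1861]
Step 46: x=[4.0942] v=[-2.0459]
Step 47: x=[3.9992] v=[-1.8997]
Step 48: x=[3.9118] v=[-1.7480]
Step 49: x=[3.8322] v=[-1.5912]
Step 50: x=[3.7607] v=[-1.4297]
Step 51: x=[3.6975] v=[-1.2641]
v[0] did not become non-negative within 51 steps; using fallback time=2.5500

Answer: 2.5500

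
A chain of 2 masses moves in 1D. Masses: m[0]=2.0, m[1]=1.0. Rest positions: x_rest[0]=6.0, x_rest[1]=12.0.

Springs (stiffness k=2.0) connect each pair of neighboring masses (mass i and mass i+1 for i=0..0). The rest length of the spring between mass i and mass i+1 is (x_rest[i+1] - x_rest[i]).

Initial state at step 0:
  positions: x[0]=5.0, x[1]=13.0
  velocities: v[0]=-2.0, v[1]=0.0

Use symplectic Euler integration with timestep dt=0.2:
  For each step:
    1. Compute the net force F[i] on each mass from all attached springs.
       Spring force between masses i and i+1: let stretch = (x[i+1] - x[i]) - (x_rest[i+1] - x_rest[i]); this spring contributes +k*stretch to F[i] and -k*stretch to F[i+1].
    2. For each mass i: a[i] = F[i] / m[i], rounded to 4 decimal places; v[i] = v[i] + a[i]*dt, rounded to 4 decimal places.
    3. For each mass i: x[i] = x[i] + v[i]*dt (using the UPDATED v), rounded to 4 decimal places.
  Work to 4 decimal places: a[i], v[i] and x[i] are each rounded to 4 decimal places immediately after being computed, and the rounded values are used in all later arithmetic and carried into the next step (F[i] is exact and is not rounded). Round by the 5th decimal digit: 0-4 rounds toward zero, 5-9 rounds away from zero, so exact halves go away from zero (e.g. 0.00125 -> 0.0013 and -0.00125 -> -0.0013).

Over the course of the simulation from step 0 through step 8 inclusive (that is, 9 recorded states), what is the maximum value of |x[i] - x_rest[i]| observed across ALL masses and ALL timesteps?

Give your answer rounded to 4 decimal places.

Step 0: x=[5.0000 13.0000] v=[-2.0000 0.0000]
Step 1: x=[4.6800 12.8400] v=[-1.6000 -0.8000]
Step 2: x=[4.4464 12.5072] v=[-1.1680 -1.6640]
Step 3: x=[4.2952 12.0095] v=[-0.7558 -2.4883]
Step 4: x=[4.2126 11.3747] v=[-0.4129 -3.1740]
Step 5: x=[4.1765 10.6469] v=[-0.1805 -3.6388]
Step 6: x=[4.1592 9.8815] v=[-0.0864 -3.8270]
Step 7: x=[4.1308 9.1383] v=[-0.1419 -3.7159]
Step 8: x=[4.0627 8.4745] v=[-0.3404 -3.3189]
Max displacement = 3.5255

Answer: 3.5255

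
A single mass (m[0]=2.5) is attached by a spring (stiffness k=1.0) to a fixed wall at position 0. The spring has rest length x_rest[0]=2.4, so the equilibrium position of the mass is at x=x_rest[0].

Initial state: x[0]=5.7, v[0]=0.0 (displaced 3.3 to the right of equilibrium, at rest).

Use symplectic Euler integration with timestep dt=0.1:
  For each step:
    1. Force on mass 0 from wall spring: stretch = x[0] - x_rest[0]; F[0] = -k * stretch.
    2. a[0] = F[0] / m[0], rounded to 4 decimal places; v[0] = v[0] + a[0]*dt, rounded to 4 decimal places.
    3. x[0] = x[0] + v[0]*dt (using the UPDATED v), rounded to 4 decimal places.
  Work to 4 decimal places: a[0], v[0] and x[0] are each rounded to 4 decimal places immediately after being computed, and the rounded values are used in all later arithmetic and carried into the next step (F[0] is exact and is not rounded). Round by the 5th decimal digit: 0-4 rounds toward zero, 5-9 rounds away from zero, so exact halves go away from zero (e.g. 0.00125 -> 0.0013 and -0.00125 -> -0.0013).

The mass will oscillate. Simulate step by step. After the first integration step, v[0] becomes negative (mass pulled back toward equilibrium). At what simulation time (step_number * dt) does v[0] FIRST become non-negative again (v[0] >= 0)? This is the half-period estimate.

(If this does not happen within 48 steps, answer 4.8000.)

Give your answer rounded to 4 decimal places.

Step 0: x=[5.7000] v=[0.0000]
Step 1: x=[5.6868] v=[-0.1320]
Step 2: x=[5.6605] v=[-0.2635]
Step 3: x=[5.6211] v=[-0.3939]
Step 4: x=[5.5688] v=[-0.5227]
Step 5: x=[5.5039] v=[-0.6495]
Step 6: x=[5.4265] v=[-0.7737]
Step 7: x=[5.3370] v=[-0.8948]
Step 8: x=[5.2358] v=[-1.0123]
Step 9: x=[5.1232] v=[-1.1257]
Step 10: x=[4.9997] v=[-1.2346]
Step 11: x=[4.8658] v=[-1.3386]
Step 12: x=[4.7221] v=[-1.4372]
Step 13: x=[4.5691] v=[-1.5301]
Step 14: x=[4.4074] v=[-1.6169]
Step 15: x=[4.2377] v=[-1.6972]
Step 16: x=[4.0606] v=[-1.7707]
Step 17: x=[3.8769] v=[-1.8371]
Step 18: x=[3.6873] v=[-1.8962]
Step 19: x=[3.4925] v=[-1.9477]
Step 20: x=[3.2934] v=[-1.9914]
Step 21: x=[3.0907] v=[-2.0271]
Step 22: x=[2.8852] v=[-2.0547]
Step 23: x=[2.6778] v=[-2.0741]
Step 24: x=[2.4693] v=[-2.0852]
Step 25: x=[2.2605] v=[-2.0880]
Step 26: x=[2.0523] v=[-2.0824]
Step 27: x=[1.8455] v=[-2.0685]
Step 28: x=[1.6409] v=[-2.0463]
Step 29: x=[1.4393] v=[-2.0159]
Step 30: x=[1.2416] v=[-1.9775]
Step 31: x=[1.0485] v=[-1.9312]
Step 32: x=[0.8608] v=[-1.8771]
Step 33: x=[0.6793] v=[-1.8155]
Step 34: x=[0.5046] v=[-1.7467]
Step 35: x=[0.3375] v=[-1.6709]
Step 36: x=[0.1787] v=[-1.5884]
Step 37: x=[0.0287] v=[-1.4996]
Step 38: x=[-0.1118] v=[-1.4048]
Step 39: x=[-0.2422] v=[-1.3043]
Step 40: x=[-0.3621] v=[-1.1986]
Step 41: x=[-0.4709] v=[-1.0881]
Step 42: x=[-0.5682] v=[-0.9733]
Step 43: x=[-0.6537] v=[-0.8546]
Step 44: x=[-0.7270] v=[-0.7325]
Step 45: x=[-0.7877] v=[-0.6074]
Step 46: x=[-0.8357] v=[-0.4799]
Step 47: x=[-0.8708] v=[-0.3505]
Step 48: x=[-0.8928] v=[-0.2197]
v[0] did not become non-negative within 48 steps; using fallback time=4.8000

Answer: 4.8000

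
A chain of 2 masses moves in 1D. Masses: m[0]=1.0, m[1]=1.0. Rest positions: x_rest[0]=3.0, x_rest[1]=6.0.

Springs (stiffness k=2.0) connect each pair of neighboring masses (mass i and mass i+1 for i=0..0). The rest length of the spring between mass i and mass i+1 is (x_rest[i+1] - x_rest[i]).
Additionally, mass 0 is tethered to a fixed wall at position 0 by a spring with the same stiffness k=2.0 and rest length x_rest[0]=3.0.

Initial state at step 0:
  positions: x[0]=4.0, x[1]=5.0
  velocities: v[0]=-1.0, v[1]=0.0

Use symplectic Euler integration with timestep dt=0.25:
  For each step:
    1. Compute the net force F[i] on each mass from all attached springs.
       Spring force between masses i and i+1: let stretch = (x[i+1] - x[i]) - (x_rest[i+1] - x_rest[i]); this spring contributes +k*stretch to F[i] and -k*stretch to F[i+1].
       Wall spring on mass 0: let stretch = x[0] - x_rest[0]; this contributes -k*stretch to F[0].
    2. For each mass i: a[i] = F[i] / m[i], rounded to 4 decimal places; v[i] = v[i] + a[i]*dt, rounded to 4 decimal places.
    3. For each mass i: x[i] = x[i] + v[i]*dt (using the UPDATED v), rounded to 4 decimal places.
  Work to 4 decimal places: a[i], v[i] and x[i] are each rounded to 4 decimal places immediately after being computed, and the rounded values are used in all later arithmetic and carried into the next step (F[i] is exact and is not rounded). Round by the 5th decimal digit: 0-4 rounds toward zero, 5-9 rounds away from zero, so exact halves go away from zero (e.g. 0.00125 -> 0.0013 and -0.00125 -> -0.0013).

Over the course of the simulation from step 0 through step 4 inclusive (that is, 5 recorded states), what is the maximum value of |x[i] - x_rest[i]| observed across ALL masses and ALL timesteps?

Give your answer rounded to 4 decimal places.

Step 0: x=[4.0000 5.0000] v=[-1.0000 0.0000]
Step 1: x=[3.3750 5.2500] v=[-2.5000 1.0000]
Step 2: x=[2.5625 5.6406] v=[-3.2500 1.5625]
Step 3: x=[1.8145 6.0215] v=[-2.9922 1.5235]
Step 4: x=[1.3655 6.2515] v=[-1.7960 0.9200]
Max displacement = 1.6345

Answer: 1.6345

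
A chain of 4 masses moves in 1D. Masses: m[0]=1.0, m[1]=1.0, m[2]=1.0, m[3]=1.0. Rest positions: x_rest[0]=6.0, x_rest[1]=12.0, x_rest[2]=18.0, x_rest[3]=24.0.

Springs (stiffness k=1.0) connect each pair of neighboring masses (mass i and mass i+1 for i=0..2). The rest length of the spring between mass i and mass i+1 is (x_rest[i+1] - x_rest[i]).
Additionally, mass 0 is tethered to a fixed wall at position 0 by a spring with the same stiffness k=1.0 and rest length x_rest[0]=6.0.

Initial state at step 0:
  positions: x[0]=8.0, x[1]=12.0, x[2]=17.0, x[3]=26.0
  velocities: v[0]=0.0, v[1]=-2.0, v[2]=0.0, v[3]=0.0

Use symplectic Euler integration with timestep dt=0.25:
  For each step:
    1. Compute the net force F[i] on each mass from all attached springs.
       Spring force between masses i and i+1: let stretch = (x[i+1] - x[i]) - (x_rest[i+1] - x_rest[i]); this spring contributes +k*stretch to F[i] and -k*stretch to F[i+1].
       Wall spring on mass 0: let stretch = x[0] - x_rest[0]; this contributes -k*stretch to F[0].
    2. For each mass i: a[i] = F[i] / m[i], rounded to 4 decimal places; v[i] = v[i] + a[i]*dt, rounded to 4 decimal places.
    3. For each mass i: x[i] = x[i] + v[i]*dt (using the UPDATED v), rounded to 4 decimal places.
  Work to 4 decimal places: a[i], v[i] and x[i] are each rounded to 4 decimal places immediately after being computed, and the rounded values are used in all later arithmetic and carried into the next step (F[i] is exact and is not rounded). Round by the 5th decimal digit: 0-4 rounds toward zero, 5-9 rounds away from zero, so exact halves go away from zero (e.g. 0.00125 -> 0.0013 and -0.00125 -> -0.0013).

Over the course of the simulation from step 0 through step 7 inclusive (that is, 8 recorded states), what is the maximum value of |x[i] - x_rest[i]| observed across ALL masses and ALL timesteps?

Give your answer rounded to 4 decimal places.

Answer: 2.4442

Derivation:
Step 0: x=[8.0000 12.0000 17.0000 26.0000] v=[0.0000 -2.0000 0.0000 0.0000]
Step 1: x=[7.7500 11.5625 17.2500 25.8125] v=[-1.0000 -1.7500 1.0000 -0.7500]
Step 2: x=[7.2539 11.2422 17.6797 25.4649] v=[-1.9844 -1.2813 1.7188 -1.3906]
Step 3: x=[6.5537 11.0750 18.1936 25.0057] v=[-2.8008 -0.6690 2.0557 -1.8369]
Step 4: x=[5.7265 11.0701 18.6884 24.4957] v=[-3.3089 -0.0197 1.9791 -2.0399]
Step 5: x=[4.8754 11.2074 19.0700 23.9978] v=[-3.4046 0.5490 1.5264 -1.9917]
Step 6: x=[4.1153 11.4403 19.2682 23.5669] v=[-3.0405 0.9317 0.7927 -1.7237]
Step 7: x=[3.5558 11.7047 19.2458 23.2423] v=[-2.2381 1.0574 -0.0896 -1.2984]
Max displacement = 2.4442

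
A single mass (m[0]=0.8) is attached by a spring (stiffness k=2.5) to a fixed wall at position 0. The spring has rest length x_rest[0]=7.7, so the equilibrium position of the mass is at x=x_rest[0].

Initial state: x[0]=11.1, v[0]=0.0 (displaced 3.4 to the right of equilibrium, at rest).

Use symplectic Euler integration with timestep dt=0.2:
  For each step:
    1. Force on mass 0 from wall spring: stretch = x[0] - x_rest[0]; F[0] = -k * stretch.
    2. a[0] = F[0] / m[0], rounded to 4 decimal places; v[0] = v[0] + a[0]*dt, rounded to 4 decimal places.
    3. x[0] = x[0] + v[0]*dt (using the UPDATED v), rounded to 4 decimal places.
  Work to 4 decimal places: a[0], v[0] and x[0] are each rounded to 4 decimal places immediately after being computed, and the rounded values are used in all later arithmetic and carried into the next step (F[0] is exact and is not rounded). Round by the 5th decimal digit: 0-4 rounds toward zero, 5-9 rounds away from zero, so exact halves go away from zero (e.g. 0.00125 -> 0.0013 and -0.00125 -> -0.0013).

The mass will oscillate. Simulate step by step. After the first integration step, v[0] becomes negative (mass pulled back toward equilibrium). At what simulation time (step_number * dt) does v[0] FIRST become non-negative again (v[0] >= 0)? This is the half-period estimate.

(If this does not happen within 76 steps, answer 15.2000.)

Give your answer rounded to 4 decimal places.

Answer: 1.8000

Derivation:
Step 0: x=[11.1000] v=[0.0000]
Step 1: x=[10.6750] v=[-2.1250]
Step 2: x=[9.8781] v=[-3.9844]
Step 3: x=[8.8090] v=[-5.3457]
Step 4: x=[7.6012] v=[-6.0388]
Step 5: x=[6.4058] v=[-5.9770]
Step 6: x=[5.3722] v=[-5.1681]
Step 7: x=[4.6296] v=[-3.7132]
Step 8: x=[4.2708] v=[-1.7942]
Step 9: x=[4.3406] v=[0.3491]
First v>=0 after going negative at step 9, time=1.8000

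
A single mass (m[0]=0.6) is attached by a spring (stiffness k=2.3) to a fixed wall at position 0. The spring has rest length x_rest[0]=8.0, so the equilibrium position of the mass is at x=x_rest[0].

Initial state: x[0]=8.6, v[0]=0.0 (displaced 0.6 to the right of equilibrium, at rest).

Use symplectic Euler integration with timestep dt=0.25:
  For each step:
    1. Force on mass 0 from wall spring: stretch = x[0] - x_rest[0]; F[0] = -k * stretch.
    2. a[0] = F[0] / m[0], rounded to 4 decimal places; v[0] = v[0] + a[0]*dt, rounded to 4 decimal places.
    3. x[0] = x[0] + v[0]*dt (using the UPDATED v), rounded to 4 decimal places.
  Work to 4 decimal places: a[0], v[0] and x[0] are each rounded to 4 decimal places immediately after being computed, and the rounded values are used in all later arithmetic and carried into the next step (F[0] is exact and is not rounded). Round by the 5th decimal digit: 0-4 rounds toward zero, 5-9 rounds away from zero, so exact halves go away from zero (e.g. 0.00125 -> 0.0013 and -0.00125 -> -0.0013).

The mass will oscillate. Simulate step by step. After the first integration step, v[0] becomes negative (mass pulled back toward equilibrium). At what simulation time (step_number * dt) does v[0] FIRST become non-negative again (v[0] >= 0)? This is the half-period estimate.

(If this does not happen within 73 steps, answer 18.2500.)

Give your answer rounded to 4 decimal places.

Answer: 1.7500

Derivation:
Step 0: x=[8.6000] v=[0.0000]
Step 1: x=[8.4563] v=[-0.5750]
Step 2: x=[8.2032] v=[-1.0123]
Step 3: x=[7.9015] v=[-1.2070]
Step 4: x=[7.6234] v=[-1.1126]
Step 5: x=[7.4355] v=[-0.7517]
Step 6: x=[7.3828] v=[-0.2107]
Step 7: x=[7.4780] v=[0.3808]
First v>=0 after going negative at step 7, time=1.7500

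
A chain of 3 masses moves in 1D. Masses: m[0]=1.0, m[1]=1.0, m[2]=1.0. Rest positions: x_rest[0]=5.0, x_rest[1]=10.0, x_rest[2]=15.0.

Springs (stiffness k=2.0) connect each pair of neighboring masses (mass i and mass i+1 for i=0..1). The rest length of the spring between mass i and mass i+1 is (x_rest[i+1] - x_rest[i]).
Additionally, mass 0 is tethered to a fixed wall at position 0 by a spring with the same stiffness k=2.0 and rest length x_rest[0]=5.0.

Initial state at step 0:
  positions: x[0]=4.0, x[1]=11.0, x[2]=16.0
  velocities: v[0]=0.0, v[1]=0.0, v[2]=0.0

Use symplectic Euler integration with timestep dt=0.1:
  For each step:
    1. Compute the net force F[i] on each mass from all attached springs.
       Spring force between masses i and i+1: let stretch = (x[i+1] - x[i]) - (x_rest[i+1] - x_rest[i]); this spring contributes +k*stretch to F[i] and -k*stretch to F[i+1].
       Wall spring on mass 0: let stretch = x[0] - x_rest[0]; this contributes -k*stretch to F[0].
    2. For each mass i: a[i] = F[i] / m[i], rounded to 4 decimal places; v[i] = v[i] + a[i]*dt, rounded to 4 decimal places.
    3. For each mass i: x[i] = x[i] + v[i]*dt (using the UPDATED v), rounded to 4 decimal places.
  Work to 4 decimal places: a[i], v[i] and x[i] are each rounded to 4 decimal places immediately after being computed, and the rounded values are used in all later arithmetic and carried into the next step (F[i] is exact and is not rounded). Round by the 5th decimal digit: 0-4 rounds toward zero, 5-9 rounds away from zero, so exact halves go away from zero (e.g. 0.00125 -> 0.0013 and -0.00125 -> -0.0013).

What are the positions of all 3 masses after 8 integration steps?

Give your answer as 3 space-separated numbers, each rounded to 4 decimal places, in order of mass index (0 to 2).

Step 0: x=[4.0000 11.0000 16.0000] v=[0.0000 0.0000 0.0000]
Step 1: x=[4.0600 10.9600 16.0000] v=[0.6000 -0.4000 0.0000]
Step 2: x=[4.1768 10.8828 15.9992] v=[1.1680 -0.7720 -0.0080]
Step 3: x=[4.3442 10.7738 15.9961] v=[1.6738 -1.0899 -0.0313]
Step 4: x=[4.5533 10.6407 15.9885] v=[2.0909 -1.3314 -0.0758]
Step 5: x=[4.7931 10.4928 15.9740] v=[2.3977 -1.4793 -0.1454]
Step 6: x=[5.0510 10.3405 15.9498] v=[2.5790 -1.5230 -0.2416]
Step 7: x=[5.3137 10.1946 15.9135] v=[2.6267 -1.4590 -0.3635]
Step 8: x=[5.5677 10.0655 15.8628] v=[2.5401 -1.2914 -0.5073]

Answer: 5.5677 10.0655 15.8628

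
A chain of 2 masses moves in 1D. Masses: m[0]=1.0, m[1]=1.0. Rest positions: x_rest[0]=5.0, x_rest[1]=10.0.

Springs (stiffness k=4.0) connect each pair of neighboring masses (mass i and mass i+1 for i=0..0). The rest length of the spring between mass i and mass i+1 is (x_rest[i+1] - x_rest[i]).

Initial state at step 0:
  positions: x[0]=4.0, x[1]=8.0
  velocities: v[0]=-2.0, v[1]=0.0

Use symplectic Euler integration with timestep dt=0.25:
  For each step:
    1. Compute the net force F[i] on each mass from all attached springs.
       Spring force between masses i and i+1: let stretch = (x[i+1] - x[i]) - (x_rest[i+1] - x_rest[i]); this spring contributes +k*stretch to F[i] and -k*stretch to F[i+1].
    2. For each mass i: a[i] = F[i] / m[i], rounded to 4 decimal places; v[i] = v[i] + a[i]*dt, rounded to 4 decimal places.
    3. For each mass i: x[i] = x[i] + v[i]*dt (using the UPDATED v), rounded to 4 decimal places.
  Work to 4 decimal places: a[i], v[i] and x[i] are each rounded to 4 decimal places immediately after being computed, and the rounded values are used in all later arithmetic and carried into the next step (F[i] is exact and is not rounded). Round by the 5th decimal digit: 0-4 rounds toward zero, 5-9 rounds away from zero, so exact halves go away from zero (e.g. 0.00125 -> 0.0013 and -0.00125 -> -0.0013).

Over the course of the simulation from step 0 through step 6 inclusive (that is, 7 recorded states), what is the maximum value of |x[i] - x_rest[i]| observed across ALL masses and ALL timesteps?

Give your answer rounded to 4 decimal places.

Answer: 3.3437

Derivation:
Step 0: x=[4.0000 8.0000] v=[-2.0000 0.0000]
Step 1: x=[3.2500 8.2500] v=[-3.0000 1.0000]
Step 2: x=[2.5000 8.5000] v=[-3.0000 1.0000]
Step 3: x=[2.0000 8.5000] v=[-2.0000 0.0000]
Step 4: x=[1.8750 8.1250] v=[-0.5000 -1.5000]
Step 5: x=[2.0625 7.4375] v=[0.7500 -2.7500]
Step 6: x=[2.3438 6.6563] v=[1.1250 -3.1250]
Max displacement = 3.3437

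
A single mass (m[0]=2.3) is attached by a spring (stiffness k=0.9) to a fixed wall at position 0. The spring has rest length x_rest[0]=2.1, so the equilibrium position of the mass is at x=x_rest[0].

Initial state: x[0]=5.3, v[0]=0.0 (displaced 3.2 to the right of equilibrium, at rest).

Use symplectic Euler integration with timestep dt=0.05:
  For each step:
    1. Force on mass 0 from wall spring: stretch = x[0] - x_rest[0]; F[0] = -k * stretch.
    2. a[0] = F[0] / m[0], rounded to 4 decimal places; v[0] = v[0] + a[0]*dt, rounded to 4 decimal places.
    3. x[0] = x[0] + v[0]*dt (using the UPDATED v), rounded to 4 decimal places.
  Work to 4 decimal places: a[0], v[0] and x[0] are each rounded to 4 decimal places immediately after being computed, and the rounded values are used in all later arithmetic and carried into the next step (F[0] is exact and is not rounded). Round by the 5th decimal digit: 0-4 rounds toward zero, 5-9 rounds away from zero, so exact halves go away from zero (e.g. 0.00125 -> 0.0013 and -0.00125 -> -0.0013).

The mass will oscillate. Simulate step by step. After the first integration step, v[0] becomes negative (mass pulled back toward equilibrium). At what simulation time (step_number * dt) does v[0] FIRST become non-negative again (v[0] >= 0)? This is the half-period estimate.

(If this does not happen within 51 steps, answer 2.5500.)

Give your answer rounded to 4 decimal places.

Step 0: x=[5.3000] v=[0.0000]
Step 1: x=[5.2969] v=[-0.0626]
Step 2: x=[5.2906] v=[-0.1252]
Step 3: x=[5.2812] v=[-0.1876]
Step 4: x=[5.2687] v=[-0.2498]
Step 5: x=[5.2531] v=[-0.3118]
Step 6: x=[5.2344] v=[-0.3735]
Step 7: x=[5.2127] v=[-0.4348]
Step 8: x=[5.1879] v=[-0.4957]
Step 9: x=[5.1601] v=[-0.5561]
Step 10: x=[5.1293] v=[-0.6160]
Step 11: x=[5.0955] v=[-0.6753]
Step 12: x=[5.0588] v=[-0.7339]
Step 13: x=[5.0192] v=[-0.7918]
Step 14: x=[4.9768] v=[-0.8489]
Step 15: x=[4.9315] v=[-0.9052]
Step 16: x=[4.8835] v=[-0.9606]
Step 17: x=[4.8327] v=[-1.0151]
Step 18: x=[4.7793] v=[-1.0686]
Step 19: x=[4.7233] v=[-1.1210]
Step 20: x=[4.6647] v=[-1.1723]
Step 21: x=[4.6036] v=[-1.2225]
Step 22: x=[4.5400] v=[-1.2715]
Step 23: x=[4.4740] v=[-1.3192]
Step 24: x=[4.4057] v=[-1.3657]
Step 25: x=[4.3352] v=[-1.4108]
Step 26: x=[4.2625] v=[-1.4545]
Step 27: x=[4.1877] v=[-1.4968]
Step 28: x=[4.1108] v=[-1.5376]
Step 29: x=[4.0320] v=[-1.5769]
Step 30: x=[3.9513] v=[-1.6147]
Step 31: x=[3.8688] v=[-1.6509]
Step 32: x=[3.7845] v=[-1.6855]
Step 33: x=[3.6986] v=[-1.7185]
Step 34: x=[3.6111] v=[-1.7498]
Step 35: x=[3.5221] v=[-1.7794]
Step 36: x=[3.4317] v=[-1.8072]
Step 37: x=[3.3400] v=[-1.8333]
Step 38: x=[3.2471] v=[-1.8576]
Step 39: x=[3.1531] v=[-1.8800]
Step 40: x=[3.0581] v=[-1.9006]
Step 41: x=[2.9621] v=[-1.9193]
Step 42: x=[2.8653] v=[-1.9362]
Step 43: x=[2.7677] v=[-1.9512]
Step 44: x=[2.6695] v=[-1.9643]
Step 45: x=[2.5707] v=[-1.9754]
Step 46: x=[2.4715] v=[-1.9846]
Step 47: x=[2.3719] v=[-1.9919]
Step 48: x=[2.2720] v=[-1.9972]
Step 49: x=[2.1720] v=[-2.0006]
Step 50: x=[2.0719] v=[-2.0020]
Step 51: x=[1.9718] v=[-2.0015]
v[0] did not become non-negative within 51 steps; using fallback time=2.5500

Answer: 2.5500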